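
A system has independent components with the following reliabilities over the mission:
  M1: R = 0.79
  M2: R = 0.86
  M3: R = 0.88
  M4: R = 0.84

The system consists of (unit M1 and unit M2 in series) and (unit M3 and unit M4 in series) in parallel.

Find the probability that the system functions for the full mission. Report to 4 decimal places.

0.9164

Series (M1 and M2): 0.790000 × 0.860000 = 0.679400
Series (M3 and M4): 0.880000 × 0.840000 = 0.739200
Parallel ([0.679400] and [0.739200]): 1 − (1 − 0.679400)(1 − 0.739200) = 0.9164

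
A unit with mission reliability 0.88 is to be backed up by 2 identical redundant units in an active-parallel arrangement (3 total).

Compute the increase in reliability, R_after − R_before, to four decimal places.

0.1183

R_before = 0.88
R_after = 1 − (1 − 0.88)^3 = 0.9983
ΔR = 0.9983 − 0.88 = 0.1183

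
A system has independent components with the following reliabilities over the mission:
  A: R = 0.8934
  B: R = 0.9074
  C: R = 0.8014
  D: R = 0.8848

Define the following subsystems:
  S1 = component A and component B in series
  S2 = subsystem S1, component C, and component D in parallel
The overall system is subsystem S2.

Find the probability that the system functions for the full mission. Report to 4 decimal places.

0.9957

Series (A and B): 0.893400 × 0.907400 = 0.810671
Parallel ([0.810671], C, and D): 1 − (1 − 0.810671)(1 − 0.801400)(1 − 0.884800) = 0.9957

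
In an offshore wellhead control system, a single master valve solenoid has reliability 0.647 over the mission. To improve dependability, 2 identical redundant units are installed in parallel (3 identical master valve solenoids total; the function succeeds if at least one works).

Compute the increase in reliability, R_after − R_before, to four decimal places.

R_before = 0.647
R_after = 1 − (1 − 0.647)^3 = 0.9560
ΔR = 0.9560 − 0.647 = 0.3090

0.3090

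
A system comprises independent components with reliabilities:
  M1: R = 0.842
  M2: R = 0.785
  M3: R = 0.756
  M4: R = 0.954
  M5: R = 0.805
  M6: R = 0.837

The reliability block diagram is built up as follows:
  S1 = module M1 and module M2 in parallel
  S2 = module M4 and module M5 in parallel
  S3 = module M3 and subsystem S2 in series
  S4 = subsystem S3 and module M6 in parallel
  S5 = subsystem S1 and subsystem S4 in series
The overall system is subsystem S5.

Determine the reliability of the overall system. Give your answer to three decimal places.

0.927

Parallel (M1 and M2): 1 − (1 − 0.84200)(1 − 0.78500) = 0.96603
Parallel (M4 and M5): 1 − (1 − 0.95400)(1 − 0.80500) = 0.99103
Series (M3 and [0.99103]): 0.75600 × 0.99103 = 0.74922
Parallel ([0.74922] and M6): 1 − (1 − 0.74922)(1 − 0.83700) = 0.95912
Series ([0.96603] and [0.95912]): 0.96603 × 0.95912 = 0.927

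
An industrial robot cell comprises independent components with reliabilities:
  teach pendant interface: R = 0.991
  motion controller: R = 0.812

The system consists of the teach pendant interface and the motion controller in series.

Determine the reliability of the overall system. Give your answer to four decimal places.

0.8047

Series (teach pendant interface and motion controller): 0.991000 × 0.812000 = 0.8047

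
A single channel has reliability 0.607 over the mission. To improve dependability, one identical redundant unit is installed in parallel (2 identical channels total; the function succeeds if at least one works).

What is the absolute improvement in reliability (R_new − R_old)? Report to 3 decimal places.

0.239

R_before = 0.607
R_after = 1 − (1 − 0.607)^2 = 0.846
ΔR = 0.846 − 0.607 = 0.239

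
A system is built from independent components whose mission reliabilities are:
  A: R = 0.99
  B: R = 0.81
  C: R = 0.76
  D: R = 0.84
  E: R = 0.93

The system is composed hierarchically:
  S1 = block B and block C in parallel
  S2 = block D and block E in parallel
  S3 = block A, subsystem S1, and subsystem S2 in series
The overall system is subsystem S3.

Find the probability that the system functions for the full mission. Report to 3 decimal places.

0.934

Parallel (B and C): 1 − (1 − 0.81000)(1 − 0.76000) = 0.95440
Parallel (D and E): 1 − (1 − 0.84000)(1 − 0.93000) = 0.98880
Series (A, [0.95440], and [0.98880]): 0.99000 × 0.95440 × 0.98880 = 0.934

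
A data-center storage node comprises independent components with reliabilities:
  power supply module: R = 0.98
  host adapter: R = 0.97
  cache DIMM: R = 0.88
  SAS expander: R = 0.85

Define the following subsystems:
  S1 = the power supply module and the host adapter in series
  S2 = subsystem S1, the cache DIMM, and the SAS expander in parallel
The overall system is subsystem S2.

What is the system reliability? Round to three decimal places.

0.999

Series (power supply module and host adapter): 0.98000 × 0.97000 = 0.95060
Parallel ([0.95060], cache DIMM, and SAS expander): 1 − (1 − 0.95060)(1 − 0.88000)(1 − 0.85000) = 0.999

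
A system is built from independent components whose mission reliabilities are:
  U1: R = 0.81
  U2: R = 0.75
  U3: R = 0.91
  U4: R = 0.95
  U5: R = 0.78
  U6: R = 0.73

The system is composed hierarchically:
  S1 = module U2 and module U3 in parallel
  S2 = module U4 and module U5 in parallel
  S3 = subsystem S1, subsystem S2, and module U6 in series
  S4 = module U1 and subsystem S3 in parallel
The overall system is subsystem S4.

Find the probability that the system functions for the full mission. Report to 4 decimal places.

0.9441

Parallel (U2 and U3): 1 − (1 − 0.750000)(1 − 0.910000) = 0.977500
Parallel (U4 and U5): 1 − (1 − 0.950000)(1 − 0.780000) = 0.989000
Series ([0.977500], [0.989000], and U6): 0.977500 × 0.989000 × 0.730000 = 0.705726
Parallel (U1 and [0.705726]): 1 − (1 − 0.810000)(1 − 0.705726) = 0.9441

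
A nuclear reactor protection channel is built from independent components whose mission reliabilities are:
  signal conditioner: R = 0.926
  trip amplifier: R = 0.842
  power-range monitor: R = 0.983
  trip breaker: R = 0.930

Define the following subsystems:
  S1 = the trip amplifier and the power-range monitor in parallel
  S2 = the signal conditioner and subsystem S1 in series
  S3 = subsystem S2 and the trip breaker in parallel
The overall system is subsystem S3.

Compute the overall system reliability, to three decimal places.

Parallel (trip amplifier and power-range monitor): 1 − (1 − 0.84200)(1 − 0.98300) = 0.99731
Series (signal conditioner and [0.99731]): 0.92600 × 0.99731 = 0.92351
Parallel ([0.92351] and trip breaker): 1 − (1 − 0.92351)(1 − 0.93000) = 0.995

0.995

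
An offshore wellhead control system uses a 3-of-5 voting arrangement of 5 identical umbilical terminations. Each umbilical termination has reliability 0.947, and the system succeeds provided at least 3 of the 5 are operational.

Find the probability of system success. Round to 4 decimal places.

0.9986

R = Σ_{i=3}^{5} C(5,i) p^i (1−p)^{5−i} with p = 0.947
C(5,3)·0.947^3·0.053^2 = 0.023856
C(5,4)·0.947^4·0.053^1 = 0.213131
C(5,5)·0.947^5·0.053^0 = 0.761640
Sum = 0.9986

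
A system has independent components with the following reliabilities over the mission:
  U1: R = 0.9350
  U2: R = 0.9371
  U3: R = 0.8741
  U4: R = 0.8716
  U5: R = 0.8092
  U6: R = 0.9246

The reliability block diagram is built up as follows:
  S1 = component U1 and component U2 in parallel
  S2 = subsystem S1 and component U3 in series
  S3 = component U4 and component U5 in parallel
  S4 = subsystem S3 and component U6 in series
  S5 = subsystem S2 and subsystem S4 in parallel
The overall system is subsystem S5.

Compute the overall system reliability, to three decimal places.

0.987

Parallel (U1 and U2): 1 − (1 − 0.93500)(1 − 0.93710) = 0.99591
Series ([0.99591] and U3): 0.99591 × 0.87410 = 0.87052
Parallel (U4 and U5): 1 − (1 − 0.87160)(1 − 0.80920) = 0.97550
Series ([0.97550] and U6): 0.97550 × 0.92460 = 0.90195
Parallel ([0.87052] and [0.90195]): 1 − (1 − 0.87052)(1 − 0.90195) = 0.987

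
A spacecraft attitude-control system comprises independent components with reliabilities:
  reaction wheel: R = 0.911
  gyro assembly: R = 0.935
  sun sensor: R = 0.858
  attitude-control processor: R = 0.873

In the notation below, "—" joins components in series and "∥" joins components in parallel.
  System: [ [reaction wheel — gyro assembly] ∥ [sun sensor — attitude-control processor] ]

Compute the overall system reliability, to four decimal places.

Series (reaction wheel and gyro assembly): 0.911000 × 0.935000 = 0.851785
Series (sun sensor and attitude-control processor): 0.858000 × 0.873000 = 0.749034
Parallel ([0.851785] and [0.749034]): 1 − (1 − 0.851785)(1 − 0.749034) = 0.9628

0.9628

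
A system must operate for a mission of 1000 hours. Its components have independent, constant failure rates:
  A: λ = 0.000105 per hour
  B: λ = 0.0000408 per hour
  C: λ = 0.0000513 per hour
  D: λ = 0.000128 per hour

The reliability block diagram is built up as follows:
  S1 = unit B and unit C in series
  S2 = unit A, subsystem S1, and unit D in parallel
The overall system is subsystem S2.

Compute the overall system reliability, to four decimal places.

R(A) = exp(−0.000105 × 1000) = 0.900325
R(B) = exp(−0.0000408 × 1000) = 0.960021
R(C) = exp(−0.0000513 × 1000) = 0.949994
R(D) = exp(−0.000128 × 1000) = 0.879853
Series (B and C): 0.960021 × 0.949994 = 0.912014
Parallel (A, [0.912014], and D): 1 − (1 − 0.900325)(1 − 0.912014)(1 − 0.879853) = 0.9989

0.9989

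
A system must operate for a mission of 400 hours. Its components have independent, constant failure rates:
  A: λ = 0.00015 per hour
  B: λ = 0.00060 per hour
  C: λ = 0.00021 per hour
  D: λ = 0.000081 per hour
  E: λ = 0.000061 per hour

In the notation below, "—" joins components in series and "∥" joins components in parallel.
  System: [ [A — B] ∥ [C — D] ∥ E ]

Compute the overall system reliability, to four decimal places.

0.9993

R(A) = exp(−0.00015 × 400) = 0.941765
R(B) = exp(−0.00060 × 400) = 0.786628
R(C) = exp(−0.00021 × 400) = 0.919431
R(D) = exp(−0.000081 × 400) = 0.968119
R(E) = exp(−0.000061 × 400) = 0.975895
Series (A and B): 0.941765 × 0.786628 = 0.740819
Series (C and D): 0.919431 × 0.968119 = 0.890119
Parallel ([0.740819], [0.890119], and E): 1 − (1 − 0.740819)(1 − 0.890119)(1 − 0.975895) = 0.9993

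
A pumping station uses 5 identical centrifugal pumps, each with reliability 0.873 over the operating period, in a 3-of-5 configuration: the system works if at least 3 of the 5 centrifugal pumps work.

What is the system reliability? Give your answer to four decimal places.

0.9832

R = Σ_{i=3}^{5} C(5,i) p^i (1−p)^{5−i} with p = 0.873
C(5,3)·0.873^3·0.127^2 = 0.107312
C(5,4)·0.873^4·0.127^1 = 0.368834
C(5,5)·0.873^5·0.127^0 = 0.507074
Sum = 0.9832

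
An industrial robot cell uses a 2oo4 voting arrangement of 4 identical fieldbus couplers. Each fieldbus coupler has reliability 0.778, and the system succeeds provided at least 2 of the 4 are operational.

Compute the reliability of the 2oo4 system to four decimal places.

R = Σ_{i=2}^{4} C(4,i) p^i (1−p)^{4−i} with p = 0.778
C(4,2)·0.778^2·0.222^2 = 0.178985
C(4,3)·0.778^3·0.222^1 = 0.418169
C(4,4)·0.778^4·0.222^0 = 0.366369
Sum = 0.9635

0.9635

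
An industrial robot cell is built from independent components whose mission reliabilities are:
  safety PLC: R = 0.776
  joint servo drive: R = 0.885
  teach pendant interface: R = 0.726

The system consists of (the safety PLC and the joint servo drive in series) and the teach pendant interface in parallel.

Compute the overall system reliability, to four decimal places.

0.9142

Series (safety PLC and joint servo drive): 0.776000 × 0.885000 = 0.686760
Parallel ([0.686760] and teach pendant interface): 1 − (1 − 0.686760)(1 − 0.726000) = 0.9142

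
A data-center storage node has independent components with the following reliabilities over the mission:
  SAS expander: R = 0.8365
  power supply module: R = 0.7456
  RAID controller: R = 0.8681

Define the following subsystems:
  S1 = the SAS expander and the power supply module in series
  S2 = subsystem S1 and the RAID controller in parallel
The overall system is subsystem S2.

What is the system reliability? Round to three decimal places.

0.950

Series (SAS expander and power supply module): 0.83650 × 0.74560 = 0.62369
Parallel ([0.62369] and RAID controller): 1 − (1 − 0.62369)(1 − 0.86810) = 0.950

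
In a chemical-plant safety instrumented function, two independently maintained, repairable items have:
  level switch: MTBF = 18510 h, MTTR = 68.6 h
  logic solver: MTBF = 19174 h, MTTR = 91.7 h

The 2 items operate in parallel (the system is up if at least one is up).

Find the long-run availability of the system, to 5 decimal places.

A(level switch) = MTBF/(MTBF+MTTR) = 18510/(18510+68.6) = 0.996308
A(logic solver) = MTBF/(MTBF+MTTR) = 19174/(19174+91.7) = 0.995240
Parallel availability: 1 − (1 − 0.996308)(1 − 0.995240) = 0.99998

0.99998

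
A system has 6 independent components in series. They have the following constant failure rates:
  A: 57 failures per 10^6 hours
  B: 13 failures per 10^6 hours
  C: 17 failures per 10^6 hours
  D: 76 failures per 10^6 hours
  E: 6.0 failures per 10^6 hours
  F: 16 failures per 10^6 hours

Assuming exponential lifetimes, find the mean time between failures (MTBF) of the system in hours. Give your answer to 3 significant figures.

Series of exponential components: λ_sys = Σ λ_i
λ_sys = 0.000057 + 0.000013 + 0.000017 + 0.000076 + 0.0000060 + 0.000016 = 1.8500e-04 /h
MTBF = 1 / λ_sys = 5410 h

5410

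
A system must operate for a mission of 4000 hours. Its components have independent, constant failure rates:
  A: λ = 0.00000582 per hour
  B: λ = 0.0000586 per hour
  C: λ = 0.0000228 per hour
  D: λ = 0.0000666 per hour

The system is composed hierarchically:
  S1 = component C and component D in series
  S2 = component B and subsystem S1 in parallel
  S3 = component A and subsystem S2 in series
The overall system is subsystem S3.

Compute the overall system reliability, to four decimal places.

0.9156

R(A) = exp(−0.00000582 × 4000) = 0.976989
R(B) = exp(−0.0000586 × 4000) = 0.791045
R(C) = exp(−0.0000228 × 4000) = 0.912835
R(D) = exp(−0.0000666 × 4000) = 0.766133
Series (C and D): 0.912835 × 0.766133 = 0.699353
Parallel (B and [0.699353]): 1 − (1 − 0.791045)(1 − 0.699353) = 0.937178
Series (A and [0.937178]): 0.976989 × 0.937178 = 0.9156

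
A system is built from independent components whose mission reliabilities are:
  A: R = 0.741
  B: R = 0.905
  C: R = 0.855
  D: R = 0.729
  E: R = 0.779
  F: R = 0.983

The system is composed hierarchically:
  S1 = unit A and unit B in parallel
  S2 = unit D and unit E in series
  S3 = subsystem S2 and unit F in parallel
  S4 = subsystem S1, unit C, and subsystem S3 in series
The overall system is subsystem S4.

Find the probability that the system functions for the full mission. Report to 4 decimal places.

Parallel (A and B): 1 − (1 − 0.741000)(1 − 0.905000) = 0.975395
Series (D and E): 0.729000 × 0.779000 = 0.567891
Parallel ([0.567891] and F): 1 − (1 − 0.567891)(1 − 0.983000) = 0.992654
Series ([0.975395], C, and [0.992654]): 0.975395 × 0.855000 × 0.992654 = 0.8278

0.8278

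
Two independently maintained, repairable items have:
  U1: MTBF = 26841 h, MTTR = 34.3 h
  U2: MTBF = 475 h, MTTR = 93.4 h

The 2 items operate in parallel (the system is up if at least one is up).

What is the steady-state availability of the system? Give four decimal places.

0.9998

A(U1) = MTBF/(MTBF+MTTR) = 26841/(26841+34.3) = 0.998724
A(U2) = MTBF/(MTBF+MTTR) = 475/(475+93.4) = 0.835679
Parallel availability: 1 − (1 − 0.998724)(1 − 0.835679) = 0.9998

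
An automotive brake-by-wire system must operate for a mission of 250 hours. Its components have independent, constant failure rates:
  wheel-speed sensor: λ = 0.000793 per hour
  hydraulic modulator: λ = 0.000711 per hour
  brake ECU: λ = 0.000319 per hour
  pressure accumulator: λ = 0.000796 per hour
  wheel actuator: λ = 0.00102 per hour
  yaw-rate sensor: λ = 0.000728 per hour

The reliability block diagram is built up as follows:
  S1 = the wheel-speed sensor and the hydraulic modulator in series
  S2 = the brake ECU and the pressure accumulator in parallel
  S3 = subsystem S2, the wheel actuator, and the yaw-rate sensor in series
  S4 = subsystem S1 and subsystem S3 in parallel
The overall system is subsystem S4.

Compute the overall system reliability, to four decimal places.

R(wheel-speed sensor) = exp(−0.000793 × 250) = 0.820165
R(hydraulic modulator) = exp(−0.000711 × 250) = 0.837152
R(brake ECU) = exp(−0.000319 × 250) = 0.923347
R(pressure accumulator) = exp(−0.000796 × 250) = 0.819550
R(wheel actuator) = exp(−0.00102 × 250) = 0.774916
R(yaw-rate sensor) = exp(−0.000728 × 250) = 0.833601
Series (wheel-speed sensor and hydraulic modulator): 0.820165 × 0.837152 = 0.686603
Parallel (brake ECU and pressure accumulator): 1 − (1 − 0.923347)(1 − 0.819550) = 0.986168
Series ([0.986168], wheel actuator, and yaw-rate sensor): 0.986168 × 0.774916 × 0.833601 = 0.637036
Parallel ([0.686603] and [0.637036]): 1 − (1 − 0.686603)(1 − 0.637036) = 0.8862

0.8862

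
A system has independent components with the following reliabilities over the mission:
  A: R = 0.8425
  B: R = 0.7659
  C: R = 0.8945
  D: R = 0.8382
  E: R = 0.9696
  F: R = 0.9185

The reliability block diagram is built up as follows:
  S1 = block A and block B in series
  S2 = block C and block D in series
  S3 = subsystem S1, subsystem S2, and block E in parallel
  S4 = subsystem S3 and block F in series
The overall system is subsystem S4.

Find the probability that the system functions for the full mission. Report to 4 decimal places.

0.9160

Series (A and B): 0.842500 × 0.765900 = 0.645271
Series (C and D): 0.894500 × 0.838200 = 0.749770
Parallel ([0.645271], [0.749770], and E): 1 − (1 − 0.645271)(1 − 0.749770)(1 − 0.969600) = 0.997302
Series ([0.997302] and F): 0.997302 × 0.918500 = 0.9160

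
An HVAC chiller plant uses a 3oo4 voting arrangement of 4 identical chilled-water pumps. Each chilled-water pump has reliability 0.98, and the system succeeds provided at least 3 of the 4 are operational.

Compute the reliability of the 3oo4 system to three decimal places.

0.998

R = Σ_{i=3}^{4} C(4,i) p^i (1−p)^{4−i} with p = 0.98
C(4,3)·0.98^3·0.02^1 = 0.07530
C(4,4)·0.98^4·0.02^0 = 0.92237
Sum = 0.998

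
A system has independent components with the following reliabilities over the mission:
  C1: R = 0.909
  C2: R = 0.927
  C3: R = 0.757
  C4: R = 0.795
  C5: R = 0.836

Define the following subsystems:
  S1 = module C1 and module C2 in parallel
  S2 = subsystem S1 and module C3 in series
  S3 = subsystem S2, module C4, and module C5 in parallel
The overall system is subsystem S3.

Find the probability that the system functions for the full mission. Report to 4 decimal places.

Parallel (C1 and C2): 1 − (1 − 0.909000)(1 − 0.927000) = 0.993357
Series ([0.993357] and C3): 0.993357 × 0.757000 = 0.751971
Parallel ([0.751971], C4, and C5): 1 − (1 − 0.751971)(1 − 0.795000)(1 − 0.836000) = 0.9917

0.9917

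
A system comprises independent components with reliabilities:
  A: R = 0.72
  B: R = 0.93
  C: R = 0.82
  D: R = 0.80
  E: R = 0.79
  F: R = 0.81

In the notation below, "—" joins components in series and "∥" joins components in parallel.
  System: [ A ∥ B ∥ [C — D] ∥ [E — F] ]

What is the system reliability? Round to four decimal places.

0.9976

Series (C and D): 0.820000 × 0.800000 = 0.656000
Series (E and F): 0.790000 × 0.810000 = 0.639900
Parallel (A, B, [0.656000], and [0.639900]): 1 − (1 − 0.720000)(1 − 0.930000)(1 − 0.656000)(1 − 0.639900) = 0.9976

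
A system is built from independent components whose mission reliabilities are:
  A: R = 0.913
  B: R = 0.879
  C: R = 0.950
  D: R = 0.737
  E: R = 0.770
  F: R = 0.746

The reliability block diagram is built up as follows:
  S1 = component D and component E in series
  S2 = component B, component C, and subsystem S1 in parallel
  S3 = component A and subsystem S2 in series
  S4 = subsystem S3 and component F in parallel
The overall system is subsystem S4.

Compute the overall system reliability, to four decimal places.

0.9773

Series (D and E): 0.737000 × 0.770000 = 0.567490
Parallel (B, C, and [0.567490]): 1 − (1 − 0.879000)(1 − 0.950000)(1 − 0.567490) = 0.997383
Series (A and [0.997383]): 0.913000 × 0.997383 = 0.910611
Parallel ([0.910611] and F): 1 − (1 − 0.910611)(1 − 0.746000) = 0.9773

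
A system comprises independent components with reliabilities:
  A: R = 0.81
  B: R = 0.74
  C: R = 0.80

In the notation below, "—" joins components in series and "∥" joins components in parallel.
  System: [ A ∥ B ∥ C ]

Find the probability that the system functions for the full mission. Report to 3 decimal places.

0.990

Parallel (A, B, and C): 1 − (1 − 0.81000)(1 − 0.74000)(1 − 0.80000) = 0.990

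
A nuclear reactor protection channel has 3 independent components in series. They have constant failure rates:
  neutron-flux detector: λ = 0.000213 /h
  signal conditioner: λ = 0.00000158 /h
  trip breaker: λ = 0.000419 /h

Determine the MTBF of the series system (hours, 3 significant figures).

1580

Series of exponential components: λ_sys = Σ λ_i
λ_sys = 0.000213 + 0.00000158 + 0.000419 = 6.3358e-04 /h
MTBF = 1 / λ_sys = 1580 h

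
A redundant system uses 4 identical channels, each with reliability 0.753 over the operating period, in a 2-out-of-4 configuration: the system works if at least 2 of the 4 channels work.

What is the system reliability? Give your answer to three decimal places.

R = Σ_{i=2}^{4} C(4,i) p^i (1−p)^{4−i} with p = 0.753
C(4,2)·0.753^2·0.247^2 = 0.20756
C(4,3)·0.753^3·0.247^1 = 0.42183
C(4,4)·0.753^4·0.247^0 = 0.32150
Sum = 0.951

0.951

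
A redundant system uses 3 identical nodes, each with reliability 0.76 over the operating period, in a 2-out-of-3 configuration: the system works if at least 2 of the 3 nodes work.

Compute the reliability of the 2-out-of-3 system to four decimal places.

0.8548

R = Σ_{i=2}^{3} C(3,i) p^i (1−p)^{3−i} with p = 0.76
C(3,2)·0.76^2·0.24^1 = 0.415872
C(3,3)·0.76^3·0.24^0 = 0.438976
Sum = 0.8548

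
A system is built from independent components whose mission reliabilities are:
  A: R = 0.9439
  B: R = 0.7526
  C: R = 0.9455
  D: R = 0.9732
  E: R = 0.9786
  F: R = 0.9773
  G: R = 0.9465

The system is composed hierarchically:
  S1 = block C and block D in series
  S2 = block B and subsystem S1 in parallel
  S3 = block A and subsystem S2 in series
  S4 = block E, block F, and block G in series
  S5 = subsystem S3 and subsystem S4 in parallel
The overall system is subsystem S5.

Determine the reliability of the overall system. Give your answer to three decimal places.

Series (C and D): 0.94550 × 0.97320 = 0.92016
Parallel (B and [0.92016]): 1 − (1 − 0.75260)(1 − 0.92016) = 0.98025
Series (A and [0.98025]): 0.94390 × 0.98025 = 0.92526
Series (E, F, and G): 0.97860 × 0.97730 × 0.94650 = 0.90522
Parallel ([0.92526] and [0.90522]): 1 − (1 − 0.92526)(1 − 0.90522) = 0.993

0.993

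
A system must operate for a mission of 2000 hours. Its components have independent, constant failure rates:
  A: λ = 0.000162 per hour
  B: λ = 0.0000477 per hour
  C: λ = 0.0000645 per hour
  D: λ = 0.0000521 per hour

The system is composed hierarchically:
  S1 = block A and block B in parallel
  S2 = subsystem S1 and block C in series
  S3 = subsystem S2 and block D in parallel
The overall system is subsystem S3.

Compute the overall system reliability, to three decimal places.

0.986

R(A) = exp(−0.000162 × 2000) = 0.72325
R(B) = exp(−0.0000477 × 2000) = 0.90901
R(C) = exp(−0.0000645 × 2000) = 0.87897
R(D) = exp(−0.0000521 × 2000) = 0.90105
Parallel (A and B): 1 − (1 − 0.72325)(1 − 0.90901) = 0.97482
Series ([0.97482] and C): 0.97482 × 0.87897 = 0.85684
Parallel ([0.85684] and D): 1 − (1 − 0.85684)(1 − 0.90105) = 0.986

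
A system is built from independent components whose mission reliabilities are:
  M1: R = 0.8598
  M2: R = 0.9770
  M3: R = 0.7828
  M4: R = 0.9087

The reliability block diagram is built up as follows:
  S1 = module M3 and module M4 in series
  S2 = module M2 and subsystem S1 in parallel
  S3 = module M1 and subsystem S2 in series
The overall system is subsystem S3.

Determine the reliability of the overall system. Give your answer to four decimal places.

0.8541

Series (M3 and M4): 0.782800 × 0.908700 = 0.711330
Parallel (M2 and [0.711330]): 1 − (1 − 0.977000)(1 − 0.711330) = 0.993361
Series (M1 and [0.993361]): 0.859800 × 0.993361 = 0.8541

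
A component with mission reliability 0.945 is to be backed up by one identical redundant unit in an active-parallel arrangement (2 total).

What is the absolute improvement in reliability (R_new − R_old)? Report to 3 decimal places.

0.052

R_before = 0.945
R_after = 1 − (1 − 0.945)^2 = 0.997
ΔR = 0.997 − 0.945 = 0.052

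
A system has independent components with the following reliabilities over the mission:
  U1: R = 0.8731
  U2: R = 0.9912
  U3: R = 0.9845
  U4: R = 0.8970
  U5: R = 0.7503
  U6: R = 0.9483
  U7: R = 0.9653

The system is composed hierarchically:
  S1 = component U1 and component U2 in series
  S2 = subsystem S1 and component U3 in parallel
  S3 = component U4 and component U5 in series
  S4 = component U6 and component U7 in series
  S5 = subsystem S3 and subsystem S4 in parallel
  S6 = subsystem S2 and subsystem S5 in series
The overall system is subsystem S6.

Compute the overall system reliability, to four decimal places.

0.9703

Series (U1 and U2): 0.873100 × 0.991200 = 0.865417
Parallel ([0.865417] and U3): 1 − (1 − 0.865417)(1 − 0.984500) = 0.997914
Series (U4 and U5): 0.897000 × 0.750300 = 0.673019
Series (U6 and U7): 0.948300 × 0.965300 = 0.915394
Parallel ([0.673019] and [0.915394]): 1 − (1 − 0.673019)(1 − 0.915394) = 0.972335
Series ([0.997914] and [0.972335]): 0.997914 × 0.972335 = 0.9703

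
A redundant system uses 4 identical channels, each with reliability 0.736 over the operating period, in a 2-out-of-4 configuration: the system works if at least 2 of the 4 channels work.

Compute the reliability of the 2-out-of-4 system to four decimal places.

R = Σ_{i=2}^{4} C(4,i) p^i (1−p)^{4−i} with p = 0.736
C(4,2)·0.736^2·0.264^2 = 0.226524
C(4,3)·0.736^3·0.264^1 = 0.421015
C(4,4)·0.736^4·0.264^0 = 0.293435
Sum = 0.9410

0.9410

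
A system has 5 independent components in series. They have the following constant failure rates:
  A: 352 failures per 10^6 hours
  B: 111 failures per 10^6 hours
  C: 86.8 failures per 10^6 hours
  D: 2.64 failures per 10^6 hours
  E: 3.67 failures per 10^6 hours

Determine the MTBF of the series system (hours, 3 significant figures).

Series of exponential components: λ_sys = Σ λ_i
λ_sys = 0.000352 + 0.000111 + 0.0000868 + 0.00000264 + 0.00000367 = 5.5611e-04 /h
MTBF = 1 / λ_sys = 1800 h

1800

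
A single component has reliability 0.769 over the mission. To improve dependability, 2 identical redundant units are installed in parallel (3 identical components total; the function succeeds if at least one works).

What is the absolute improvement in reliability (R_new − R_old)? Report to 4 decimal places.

0.2187

R_before = 0.769
R_after = 1 − (1 − 0.769)^3 = 0.9877
ΔR = 0.9877 − 0.769 = 0.2187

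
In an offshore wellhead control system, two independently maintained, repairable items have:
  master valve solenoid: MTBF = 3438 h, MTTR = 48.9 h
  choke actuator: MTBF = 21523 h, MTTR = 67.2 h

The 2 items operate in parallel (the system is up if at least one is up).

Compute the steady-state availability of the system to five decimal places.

0.99996

A(master valve solenoid) = MTBF/(MTBF+MTTR) = 3438/(3438+48.9) = 0.985976
A(choke actuator) = MTBF/(MTBF+MTTR) = 21523/(21523+67.2) = 0.996887
Parallel availability: 1 − (1 − 0.985976)(1 − 0.996887) = 0.99996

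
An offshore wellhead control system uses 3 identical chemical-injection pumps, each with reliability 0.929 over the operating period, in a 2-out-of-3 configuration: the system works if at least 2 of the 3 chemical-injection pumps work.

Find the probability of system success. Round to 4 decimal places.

R = Σ_{i=2}^{3} C(3,i) p^i (1−p)^{3−i} with p = 0.929
C(3,2)·0.929^2·0.071^1 = 0.183828
C(3,3)·0.929^3·0.071^0 = 0.801765
Sum = 0.9856

0.9856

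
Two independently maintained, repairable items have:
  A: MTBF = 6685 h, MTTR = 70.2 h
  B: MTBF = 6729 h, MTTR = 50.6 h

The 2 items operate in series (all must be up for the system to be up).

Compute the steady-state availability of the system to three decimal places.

0.982

A(A) = MTBF/(MTBF+MTTR) = 6685/(6685+70.2) = 0.989608
A(B) = MTBF/(MTBF+MTTR) = 6729/(6729+50.6) = 0.992536
Series availability: 0.989608 × 0.992536 = 0.982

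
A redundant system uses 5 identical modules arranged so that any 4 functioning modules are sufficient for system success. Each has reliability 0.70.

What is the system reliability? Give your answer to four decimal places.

R = Σ_{i=4}^{5} C(5,i) p^i (1−p)^{5−i} with p = 0.70
C(5,4)·0.70^4·0.30^1 = 0.360150
C(5,5)·0.70^5·0.30^0 = 0.168070
Sum = 0.5282

0.5282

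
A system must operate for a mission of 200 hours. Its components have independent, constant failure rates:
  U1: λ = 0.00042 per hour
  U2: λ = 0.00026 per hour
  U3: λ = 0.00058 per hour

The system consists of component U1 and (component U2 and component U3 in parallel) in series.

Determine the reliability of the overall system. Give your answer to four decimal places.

R(U1) = exp(−0.00042 × 200) = 0.919431
R(U2) = exp(−0.00026 × 200) = 0.949329
R(U3) = exp(−0.00058 × 200) = 0.890475
Parallel (U2 and U3): 1 − (1 − 0.949329)(1 − 0.890475) = 0.994450
Series (U1 and [0.994450]): 0.919431 × 0.994450 = 0.9143

0.9143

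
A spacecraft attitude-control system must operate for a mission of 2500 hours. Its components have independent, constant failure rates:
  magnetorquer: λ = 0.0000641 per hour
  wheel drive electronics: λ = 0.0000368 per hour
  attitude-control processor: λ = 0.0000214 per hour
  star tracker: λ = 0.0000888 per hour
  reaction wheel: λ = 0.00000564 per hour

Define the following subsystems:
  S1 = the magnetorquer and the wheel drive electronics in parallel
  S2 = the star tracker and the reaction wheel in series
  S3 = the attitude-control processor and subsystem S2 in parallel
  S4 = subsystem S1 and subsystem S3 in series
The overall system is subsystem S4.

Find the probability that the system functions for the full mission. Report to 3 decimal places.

0.976

R(magnetorquer) = exp(−0.0000641 × 2500) = 0.85193
R(wheel drive electronics) = exp(−0.0000368 × 2500) = 0.91211
R(attitude-control processor) = exp(−0.0000214 × 2500) = 0.94791
R(star tracker) = exp(−0.0000888 × 2500) = 0.80092
R(reaction wheel) = exp(−0.00000564 × 2500) = 0.98600
Parallel (magnetorquer and wheel drive electronics): 1 − (1 − 0.85193)(1 − 0.91211) = 0.98699
Series (star tracker and reaction wheel): 0.80092 × 0.98600 = 0.78971
Parallel (attitude-control processor and [0.78971]): 1 − (1 − 0.94791)(1 − 0.78971) = 0.98905
Series ([0.98699] and [0.98905]): 0.98699 × 0.98905 = 0.976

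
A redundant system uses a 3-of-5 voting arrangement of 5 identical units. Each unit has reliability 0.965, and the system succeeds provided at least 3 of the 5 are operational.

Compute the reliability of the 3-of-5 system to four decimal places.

0.9996

R = Σ_{i=3}^{5} C(5,i) p^i (1−p)^{5−i} with p = 0.965
C(5,3)·0.965^3·0.035^2 = 0.011008
C(5,4)·0.965^4·0.035^1 = 0.151757
C(5,5)·0.965^5·0.035^0 = 0.836829
Sum = 0.9996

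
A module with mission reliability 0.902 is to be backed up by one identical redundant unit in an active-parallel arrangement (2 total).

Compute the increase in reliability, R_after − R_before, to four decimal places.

0.0884

R_before = 0.902
R_after = 1 − (1 − 0.902)^2 = 0.9904
ΔR = 0.9904 − 0.902 = 0.0884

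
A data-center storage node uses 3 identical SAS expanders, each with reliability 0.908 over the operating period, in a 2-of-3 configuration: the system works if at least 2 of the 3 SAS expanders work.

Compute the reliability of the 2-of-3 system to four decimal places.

R = Σ_{i=2}^{3} C(3,i) p^i (1−p)^{3−i} with p = 0.908
C(3,2)·0.908^2·0.092^1 = 0.227552
C(3,3)·0.908^3·0.092^0 = 0.748613
Sum = 0.9762

0.9762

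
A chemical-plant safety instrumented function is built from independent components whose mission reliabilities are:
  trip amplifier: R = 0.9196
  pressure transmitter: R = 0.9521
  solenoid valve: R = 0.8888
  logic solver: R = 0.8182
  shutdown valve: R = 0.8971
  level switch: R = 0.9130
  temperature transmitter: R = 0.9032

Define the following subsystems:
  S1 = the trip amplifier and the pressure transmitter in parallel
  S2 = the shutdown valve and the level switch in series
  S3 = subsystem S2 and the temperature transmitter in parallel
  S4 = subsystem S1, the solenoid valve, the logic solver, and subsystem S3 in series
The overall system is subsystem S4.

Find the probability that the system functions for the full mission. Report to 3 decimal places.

Parallel (trip amplifier and pressure transmitter): 1 − (1 − 0.91960)(1 − 0.95210) = 0.99615
Series (shutdown valve and level switch): 0.89710 × 0.91300 = 0.81905
Parallel ([0.81905] and temperature transmitter): 1 − (1 − 0.81905)(1 − 0.90320) = 0.98248
Series ([0.99615], solenoid valve, logic solver, and [0.98248]): 0.99615 × 0.88880 × 0.81820 × 0.98248 = 0.712

0.712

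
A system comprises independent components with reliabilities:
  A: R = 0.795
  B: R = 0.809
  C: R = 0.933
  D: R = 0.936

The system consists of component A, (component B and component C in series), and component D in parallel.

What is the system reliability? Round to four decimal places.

0.9968

Series (B and C): 0.809000 × 0.933000 = 0.754797
Parallel (A, [0.754797], and D): 1 − (1 − 0.795000)(1 − 0.754797)(1 − 0.936000) = 0.9968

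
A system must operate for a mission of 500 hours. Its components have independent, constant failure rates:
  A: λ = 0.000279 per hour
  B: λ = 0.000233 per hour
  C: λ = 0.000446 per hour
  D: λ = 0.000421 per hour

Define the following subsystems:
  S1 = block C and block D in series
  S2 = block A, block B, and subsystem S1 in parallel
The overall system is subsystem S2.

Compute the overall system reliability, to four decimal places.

R(A) = exp(−0.000279 × 500) = 0.869793
R(B) = exp(−0.000233 × 500) = 0.890030
R(C) = exp(−0.000446 × 500) = 0.800115
R(D) = exp(−0.000421 × 500) = 0.810179
Series (C and D): 0.800115 × 0.810179 = 0.648236
Parallel (A, B, and [0.648236]): 1 − (1 − 0.869793)(1 − 0.890030)(1 − 0.648236) = 0.9950

0.9950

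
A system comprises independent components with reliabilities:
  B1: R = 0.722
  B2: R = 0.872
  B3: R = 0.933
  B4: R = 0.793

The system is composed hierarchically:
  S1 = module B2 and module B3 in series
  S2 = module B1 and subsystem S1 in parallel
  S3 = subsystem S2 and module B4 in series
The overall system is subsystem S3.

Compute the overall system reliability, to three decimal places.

Series (B2 and B3): 0.87200 × 0.93300 = 0.81358
Parallel (B1 and [0.81358]): 1 − (1 − 0.72200)(1 − 0.81358) = 0.94818
Series ([0.94818] and B4): 0.94818 × 0.79300 = 0.752

0.752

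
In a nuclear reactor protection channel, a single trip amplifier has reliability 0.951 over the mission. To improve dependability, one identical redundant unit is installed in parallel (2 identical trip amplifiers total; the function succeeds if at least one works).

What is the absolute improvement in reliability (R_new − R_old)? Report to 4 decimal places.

R_before = 0.951
R_after = 1 − (1 − 0.951)^2 = 0.9976
ΔR = 0.9976 − 0.951 = 0.0466

0.0466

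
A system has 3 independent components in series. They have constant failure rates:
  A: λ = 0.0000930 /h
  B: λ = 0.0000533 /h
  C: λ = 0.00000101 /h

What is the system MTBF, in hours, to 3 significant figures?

6790

Series of exponential components: λ_sys = Σ λ_i
λ_sys = 0.0000930 + 0.0000533 + 0.00000101 = 1.4731e-04 /h
MTBF = 1 / λ_sys = 6790 h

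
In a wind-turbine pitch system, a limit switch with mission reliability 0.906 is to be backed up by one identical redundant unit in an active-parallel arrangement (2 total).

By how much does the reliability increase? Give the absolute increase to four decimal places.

R_before = 0.906
R_after = 1 − (1 − 0.906)^2 = 0.9912
ΔR = 0.9912 − 0.906 = 0.0852

0.0852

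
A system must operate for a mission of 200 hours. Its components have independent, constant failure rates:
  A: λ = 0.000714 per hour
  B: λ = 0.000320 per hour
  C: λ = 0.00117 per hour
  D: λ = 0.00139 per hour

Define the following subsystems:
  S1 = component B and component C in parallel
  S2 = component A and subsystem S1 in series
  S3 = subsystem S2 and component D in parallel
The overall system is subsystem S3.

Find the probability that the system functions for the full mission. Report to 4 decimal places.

R(A) = exp(−0.000714 × 200) = 0.866927
R(B) = exp(−0.000320 × 200) = 0.938005
R(C) = exp(−0.00117 × 200) = 0.791362
R(D) = exp(−0.00139 × 200) = 0.757297
Parallel (B and C): 1 − (1 − 0.938005)(1 − 0.791362) = 0.987065
Series (A and [0.987065]): 0.866927 × 0.987065 = 0.855713
Parallel ([0.855713] and D): 1 − (1 − 0.855713)(1 − 0.757297) = 0.9650

0.9650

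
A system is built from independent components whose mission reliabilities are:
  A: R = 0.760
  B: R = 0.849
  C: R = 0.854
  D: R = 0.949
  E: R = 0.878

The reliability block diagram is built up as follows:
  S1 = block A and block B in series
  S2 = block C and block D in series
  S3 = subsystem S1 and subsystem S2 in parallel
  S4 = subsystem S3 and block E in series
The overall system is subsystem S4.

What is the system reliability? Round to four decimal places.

Series (A and B): 0.760000 × 0.849000 = 0.645240
Series (C and D): 0.854000 × 0.949000 = 0.810446
Parallel ([0.645240] and [0.810446]): 1 − (1 − 0.645240)(1 − 0.810446) = 0.932754
Series ([0.932754] and E): 0.932754 × 0.878000 = 0.8190

0.8190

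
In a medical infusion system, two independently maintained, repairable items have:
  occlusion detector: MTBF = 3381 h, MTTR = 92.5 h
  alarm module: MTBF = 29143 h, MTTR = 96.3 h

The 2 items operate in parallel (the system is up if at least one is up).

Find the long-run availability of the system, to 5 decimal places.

A(occlusion detector) = MTBF/(MTBF+MTTR) = 3381/(3381+92.5) = 0.973370
A(alarm module) = MTBF/(MTBF+MTTR) = 29143/(29143+96.3) = 0.996706
Parallel availability: 1 − (1 − 0.973370)(1 − 0.996706) = 0.99991

0.99991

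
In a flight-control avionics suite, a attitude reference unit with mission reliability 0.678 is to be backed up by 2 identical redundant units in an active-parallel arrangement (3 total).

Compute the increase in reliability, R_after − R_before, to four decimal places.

R_before = 0.678
R_after = 1 − (1 − 0.678)^3 = 0.9666
ΔR = 0.9666 − 0.678 = 0.2886

0.2886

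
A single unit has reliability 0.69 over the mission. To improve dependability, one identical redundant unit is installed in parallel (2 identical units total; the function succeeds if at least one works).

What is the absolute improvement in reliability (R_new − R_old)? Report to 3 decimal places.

R_before = 0.69
R_after = 1 − (1 − 0.69)^2 = 0.904
ΔR = 0.904 − 0.69 = 0.214

0.214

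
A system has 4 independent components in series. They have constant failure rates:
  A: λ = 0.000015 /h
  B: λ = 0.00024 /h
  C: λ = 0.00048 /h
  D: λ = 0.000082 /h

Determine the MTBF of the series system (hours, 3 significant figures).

1220

Series of exponential components: λ_sys = Σ λ_i
λ_sys = 0.000015 + 0.00024 + 0.00048 + 0.000082 = 8.1700e-04 /h
MTBF = 1 / λ_sys = 1220 h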